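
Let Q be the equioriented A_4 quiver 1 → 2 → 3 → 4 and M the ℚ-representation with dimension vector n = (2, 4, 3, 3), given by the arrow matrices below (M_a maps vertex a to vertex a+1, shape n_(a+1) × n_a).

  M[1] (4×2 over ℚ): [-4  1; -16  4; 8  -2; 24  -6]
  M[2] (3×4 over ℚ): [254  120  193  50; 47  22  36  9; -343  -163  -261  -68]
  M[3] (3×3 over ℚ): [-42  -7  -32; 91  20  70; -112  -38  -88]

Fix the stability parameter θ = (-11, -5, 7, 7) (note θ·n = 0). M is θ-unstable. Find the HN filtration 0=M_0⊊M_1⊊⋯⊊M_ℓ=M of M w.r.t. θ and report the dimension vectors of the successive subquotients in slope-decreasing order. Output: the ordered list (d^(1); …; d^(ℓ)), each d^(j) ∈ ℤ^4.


Interval decomposition of M: I[1,1], I[1,4], I[2,2], I[2,3], I[2,4], I[4,4].
HN type (ℓ=3): μ^(1)=7; μ^(2)=-5; μ^(3)=-11

((0, 0, 3, 3); (0, 4, 0, 0); (2, 0, 0, 0))


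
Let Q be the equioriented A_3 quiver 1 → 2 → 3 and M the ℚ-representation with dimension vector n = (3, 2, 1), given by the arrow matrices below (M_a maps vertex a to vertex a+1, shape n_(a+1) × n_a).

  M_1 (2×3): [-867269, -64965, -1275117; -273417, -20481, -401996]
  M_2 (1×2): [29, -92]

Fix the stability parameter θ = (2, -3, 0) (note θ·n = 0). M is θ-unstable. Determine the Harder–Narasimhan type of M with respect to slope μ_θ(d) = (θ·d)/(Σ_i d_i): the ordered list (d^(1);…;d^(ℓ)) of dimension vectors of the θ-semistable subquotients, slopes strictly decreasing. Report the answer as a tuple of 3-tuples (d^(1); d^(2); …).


Via rank(M_{q-1}∘⋯∘M_p): M ≅ I[1,1], I[1,2], I[1,3].
μ_θ-semistable layers: μ^(1)=2; μ^(2)=0; μ^(3)=-1/2

((1, 0, 0); (0, 0, 1); (2, 2, 0))


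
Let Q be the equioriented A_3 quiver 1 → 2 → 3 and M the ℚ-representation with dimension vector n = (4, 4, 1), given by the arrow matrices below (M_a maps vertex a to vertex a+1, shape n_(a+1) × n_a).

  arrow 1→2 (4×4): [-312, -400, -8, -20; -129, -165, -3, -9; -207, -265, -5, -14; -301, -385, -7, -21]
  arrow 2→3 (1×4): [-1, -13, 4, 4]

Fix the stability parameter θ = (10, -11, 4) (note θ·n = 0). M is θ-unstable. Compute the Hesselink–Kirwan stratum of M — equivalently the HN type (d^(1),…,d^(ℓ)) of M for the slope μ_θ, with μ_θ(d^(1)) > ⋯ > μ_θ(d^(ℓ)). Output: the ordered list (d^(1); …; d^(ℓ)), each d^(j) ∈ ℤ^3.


Interval decomposition of M: I[1,1]^2, I[1,2], I[1,3], I[2,2]^2.
HN type (ℓ=4): μ^(1)=10; μ^(2)=4; μ^(3)=-1/2; μ^(4)=-11

((2, 0, 0); (0, 0, 1); (2, 2, 0); (0, 2, 0))


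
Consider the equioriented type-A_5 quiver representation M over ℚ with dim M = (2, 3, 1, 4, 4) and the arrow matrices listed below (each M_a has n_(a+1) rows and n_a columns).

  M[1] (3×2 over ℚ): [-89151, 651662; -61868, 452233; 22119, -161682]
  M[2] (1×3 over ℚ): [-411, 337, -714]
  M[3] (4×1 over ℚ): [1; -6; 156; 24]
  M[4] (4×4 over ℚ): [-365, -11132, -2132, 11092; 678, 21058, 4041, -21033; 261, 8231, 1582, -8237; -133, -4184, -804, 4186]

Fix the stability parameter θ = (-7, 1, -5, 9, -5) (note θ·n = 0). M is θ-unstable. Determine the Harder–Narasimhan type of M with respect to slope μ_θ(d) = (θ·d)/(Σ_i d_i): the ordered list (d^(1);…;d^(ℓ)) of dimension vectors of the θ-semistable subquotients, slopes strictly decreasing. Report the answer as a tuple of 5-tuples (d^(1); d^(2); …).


Via rank(M_{q-1}∘⋯∘M_p): M ≅ I[1,2], I[1,5], I[2,2], I[4,5]^3.
μ_θ-semistable layers: μ^(1)=2; μ^(2)=1; μ^(3)=-2; μ^(4)=-7

((0, 0, 0, 4, 4); (0, 2, 0, 0, 0); (0, 1, 1, 0, 0); (2, 0, 0, 0, 0))


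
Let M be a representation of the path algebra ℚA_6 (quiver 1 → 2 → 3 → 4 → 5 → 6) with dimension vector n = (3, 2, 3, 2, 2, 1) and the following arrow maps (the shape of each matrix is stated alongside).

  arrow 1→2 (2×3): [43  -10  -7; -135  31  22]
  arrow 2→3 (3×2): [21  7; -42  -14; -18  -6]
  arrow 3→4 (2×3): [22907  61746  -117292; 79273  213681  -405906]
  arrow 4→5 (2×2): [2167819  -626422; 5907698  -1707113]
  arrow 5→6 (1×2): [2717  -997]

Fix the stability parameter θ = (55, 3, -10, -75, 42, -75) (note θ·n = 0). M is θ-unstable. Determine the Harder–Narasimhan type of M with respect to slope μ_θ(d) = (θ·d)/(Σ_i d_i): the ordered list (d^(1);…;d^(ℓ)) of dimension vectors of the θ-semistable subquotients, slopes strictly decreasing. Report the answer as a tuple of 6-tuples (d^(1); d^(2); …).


Barcode: M ≅ I[1,1], I[1,2], I[1,5], I[3,3], I[3,6]. HN layers by μ_θ (7 steps, strictly decreasing):
  μ^(1)=55; μ^(2)=42; μ^(3)=29; μ^(4)=-27/4; μ^(5)=-10; μ^(6)=-33/2; μ^(7)=-85/2

((1, 0, 0, 0, 0, 0); (0, 0, 0, 0, 1, 0); (1, 1, 0, 0, 0, 0); (1, 1, 1, 1, 0, 0); (0, 0, 1, 0, 0, 0); (0, 0, 0, 0, 1, 1); (0, 0, 1, 1, 0, 0))


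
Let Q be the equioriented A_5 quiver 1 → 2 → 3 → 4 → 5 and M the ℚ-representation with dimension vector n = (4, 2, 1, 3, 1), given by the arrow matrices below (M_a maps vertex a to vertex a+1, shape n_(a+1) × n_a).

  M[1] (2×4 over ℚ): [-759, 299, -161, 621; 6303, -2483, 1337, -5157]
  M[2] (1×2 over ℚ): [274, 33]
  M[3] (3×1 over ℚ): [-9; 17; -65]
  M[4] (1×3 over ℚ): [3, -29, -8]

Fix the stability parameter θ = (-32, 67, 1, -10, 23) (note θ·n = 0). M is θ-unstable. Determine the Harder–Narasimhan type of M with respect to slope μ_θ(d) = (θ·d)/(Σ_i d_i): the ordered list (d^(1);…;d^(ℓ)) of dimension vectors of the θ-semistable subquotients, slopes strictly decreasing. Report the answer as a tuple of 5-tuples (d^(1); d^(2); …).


Interval decomposition of M: I[1,1]^3, I[1,4], I[2,2], I[4,4], I[4,5].
HN type (ℓ=5): μ^(1)=67; μ^(2)=23; μ^(3)=58/3; μ^(4)=-10; μ^(5)=-32

((0, 1, 0, 0, 0); (0, 0, 0, 0, 1); (0, 1, 1, 1, 0); (0, 0, 0, 2, 0); (4, 0, 0, 0, 0))


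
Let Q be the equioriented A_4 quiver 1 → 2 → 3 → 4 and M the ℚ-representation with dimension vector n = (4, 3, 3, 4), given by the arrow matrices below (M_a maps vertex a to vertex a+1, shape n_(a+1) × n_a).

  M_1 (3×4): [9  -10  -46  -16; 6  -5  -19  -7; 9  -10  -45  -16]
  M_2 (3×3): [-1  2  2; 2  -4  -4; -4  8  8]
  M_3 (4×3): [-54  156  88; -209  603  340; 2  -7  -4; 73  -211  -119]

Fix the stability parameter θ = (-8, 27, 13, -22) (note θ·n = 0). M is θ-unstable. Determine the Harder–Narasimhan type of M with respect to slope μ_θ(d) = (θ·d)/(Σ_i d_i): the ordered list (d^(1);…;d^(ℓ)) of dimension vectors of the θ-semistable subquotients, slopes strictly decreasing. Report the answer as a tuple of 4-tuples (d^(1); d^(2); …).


Interval decomposition of M: I[1,1], I[1,2]^2, I[1,4], I[3,4]^2, I[4,4].
HN type (ℓ=5): μ^(1)=27; μ^(2)=6; μ^(3)=-9/2; μ^(4)=-8; μ^(5)=-22

((0, 2, 0, 0); (0, 1, 1, 1); (0, 0, 2, 2); (4, 0, 0, 0); (0, 0, 0, 1))


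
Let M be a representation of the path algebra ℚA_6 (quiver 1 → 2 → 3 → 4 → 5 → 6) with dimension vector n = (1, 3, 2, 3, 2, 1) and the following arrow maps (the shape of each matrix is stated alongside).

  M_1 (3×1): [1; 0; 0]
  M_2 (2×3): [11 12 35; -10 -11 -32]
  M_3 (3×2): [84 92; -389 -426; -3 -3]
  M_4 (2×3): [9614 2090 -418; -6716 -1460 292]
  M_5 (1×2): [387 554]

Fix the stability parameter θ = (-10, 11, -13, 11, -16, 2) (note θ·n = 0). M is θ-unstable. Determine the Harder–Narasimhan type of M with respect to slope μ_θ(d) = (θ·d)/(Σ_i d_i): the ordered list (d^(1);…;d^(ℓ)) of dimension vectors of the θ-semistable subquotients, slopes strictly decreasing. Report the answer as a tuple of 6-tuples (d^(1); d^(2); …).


Via rank(M_{q-1}∘⋯∘M_p): M ≅ I[1,4], I[2,2], I[2,6], I[4,4], I[5,5].
μ_θ-semistable layers: μ^(1)=11; μ^(2)=2; μ^(3)=-1; μ^(4)=-7/4; μ^(5)=-10; μ^(6)=-16

((0, 1, 0, 2, 0, 0); (0, 0, 0, 0, 0, 1); (0, 1, 1, 0, 0, 0); (0, 1, 1, 1, 1, 0); (1, 0, 0, 0, 0, 0); (0, 0, 0, 0, 1, 0))


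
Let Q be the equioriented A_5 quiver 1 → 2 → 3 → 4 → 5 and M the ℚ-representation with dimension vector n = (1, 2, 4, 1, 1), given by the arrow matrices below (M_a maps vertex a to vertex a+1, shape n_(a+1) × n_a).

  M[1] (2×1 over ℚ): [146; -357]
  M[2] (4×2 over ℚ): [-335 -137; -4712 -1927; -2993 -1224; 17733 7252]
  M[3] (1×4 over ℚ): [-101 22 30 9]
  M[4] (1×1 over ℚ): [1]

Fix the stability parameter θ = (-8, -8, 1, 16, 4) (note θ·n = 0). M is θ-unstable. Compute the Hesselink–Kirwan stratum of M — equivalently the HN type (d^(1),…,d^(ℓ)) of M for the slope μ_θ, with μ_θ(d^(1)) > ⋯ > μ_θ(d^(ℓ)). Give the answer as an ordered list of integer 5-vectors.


Interval decomposition of M: I[1,5], I[2,3], I[3,3]^2.
HN type (ℓ=3): μ^(1)=10; μ^(2)=1; μ^(3)=-8

((0, 0, 0, 1, 1); (0, 0, 4, 0, 0); (1, 2, 0, 0, 0))


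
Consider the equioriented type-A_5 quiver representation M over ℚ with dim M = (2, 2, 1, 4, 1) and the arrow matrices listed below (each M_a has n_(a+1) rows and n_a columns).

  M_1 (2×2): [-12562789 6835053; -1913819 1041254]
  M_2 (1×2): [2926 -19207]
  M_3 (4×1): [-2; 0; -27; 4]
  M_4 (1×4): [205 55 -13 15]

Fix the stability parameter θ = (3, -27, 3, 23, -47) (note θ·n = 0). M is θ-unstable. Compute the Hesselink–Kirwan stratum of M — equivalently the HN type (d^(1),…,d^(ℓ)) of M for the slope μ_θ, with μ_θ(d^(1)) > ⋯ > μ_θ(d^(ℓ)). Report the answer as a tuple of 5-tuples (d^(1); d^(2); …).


Interval decomposition of M: I[1,2], I[1,5], I[4,4]^3.
HN type (ℓ=3): μ^(1)=23; μ^(2)=-7; μ^(3)=-12

((0, 0, 0, 3, 0); (0, 0, 1, 1, 1); (2, 2, 0, 0, 0))


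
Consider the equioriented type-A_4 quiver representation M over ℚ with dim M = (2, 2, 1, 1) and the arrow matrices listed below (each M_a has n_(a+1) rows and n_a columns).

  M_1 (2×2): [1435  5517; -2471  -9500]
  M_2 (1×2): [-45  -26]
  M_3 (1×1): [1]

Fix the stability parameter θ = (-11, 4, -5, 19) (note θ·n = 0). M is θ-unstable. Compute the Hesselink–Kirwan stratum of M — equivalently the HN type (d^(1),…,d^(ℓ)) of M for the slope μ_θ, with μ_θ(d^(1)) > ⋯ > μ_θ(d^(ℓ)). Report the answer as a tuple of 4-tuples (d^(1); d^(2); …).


Via rank(M_{q-1}∘⋯∘M_p): M ≅ I[1,2], I[1,4].
μ_θ-semistable layers: μ^(1)=19; μ^(2)=4; μ^(3)=-1/2; μ^(4)=-11

((0, 0, 0, 1); (0, 1, 0, 0); (0, 1, 1, 0); (2, 0, 0, 0))


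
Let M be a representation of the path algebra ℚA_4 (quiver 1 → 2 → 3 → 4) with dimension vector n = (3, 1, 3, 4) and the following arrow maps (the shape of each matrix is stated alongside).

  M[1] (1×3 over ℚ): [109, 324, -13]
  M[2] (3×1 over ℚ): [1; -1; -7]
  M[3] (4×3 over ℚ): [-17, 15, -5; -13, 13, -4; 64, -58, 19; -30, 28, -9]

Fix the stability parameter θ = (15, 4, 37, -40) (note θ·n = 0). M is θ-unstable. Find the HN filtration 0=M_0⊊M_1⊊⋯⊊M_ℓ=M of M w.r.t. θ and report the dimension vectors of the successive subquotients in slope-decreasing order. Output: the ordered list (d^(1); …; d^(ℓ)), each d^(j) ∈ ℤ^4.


Via rank(M_{q-1}∘⋯∘M_p): M ≅ I[1,1]^2, I[1,4], I[3,3], I[3,4], I[4,4]^2.
μ_θ-semistable layers: μ^(1)=37; μ^(2)=15; μ^(3)=4; μ^(4)=-3/2; μ^(5)=-40

((0, 0, 1, 0); (2, 0, 0, 0); (1, 1, 1, 1); (0, 0, 1, 1); (0, 0, 0, 2))


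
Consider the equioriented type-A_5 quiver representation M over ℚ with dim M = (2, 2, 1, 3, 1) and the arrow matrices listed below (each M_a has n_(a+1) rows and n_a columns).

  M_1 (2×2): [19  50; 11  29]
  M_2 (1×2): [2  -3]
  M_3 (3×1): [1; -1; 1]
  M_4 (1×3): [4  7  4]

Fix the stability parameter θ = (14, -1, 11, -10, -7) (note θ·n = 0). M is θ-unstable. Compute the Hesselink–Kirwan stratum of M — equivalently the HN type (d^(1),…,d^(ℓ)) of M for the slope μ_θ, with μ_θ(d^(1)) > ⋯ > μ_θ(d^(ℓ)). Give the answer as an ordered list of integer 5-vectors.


Interval decomposition of M: I[1,2], I[1,5], I[4,4]^2.
HN type (ℓ=3): μ^(1)=13/2; μ^(2)=7/5; μ^(3)=-10

((1, 1, 0, 0, 0); (1, 1, 1, 1, 1); (0, 0, 0, 2, 0))


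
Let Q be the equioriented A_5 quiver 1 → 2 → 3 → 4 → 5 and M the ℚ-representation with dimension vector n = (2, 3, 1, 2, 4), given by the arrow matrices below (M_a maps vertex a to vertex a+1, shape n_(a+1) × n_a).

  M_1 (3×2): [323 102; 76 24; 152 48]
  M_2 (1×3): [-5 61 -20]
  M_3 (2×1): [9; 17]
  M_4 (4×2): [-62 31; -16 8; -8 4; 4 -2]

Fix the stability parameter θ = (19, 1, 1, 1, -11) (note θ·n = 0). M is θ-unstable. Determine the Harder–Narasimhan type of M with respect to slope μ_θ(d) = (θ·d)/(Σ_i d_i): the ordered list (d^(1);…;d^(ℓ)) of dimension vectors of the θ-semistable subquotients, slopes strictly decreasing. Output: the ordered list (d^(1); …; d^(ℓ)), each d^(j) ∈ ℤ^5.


Interval decomposition of M: I[1,1], I[1,5], I[2,2]^2, I[4,4], I[5,5]^3.
HN type (ℓ=4): μ^(1)=19; μ^(2)=11/5; μ^(3)=1; μ^(4)=-11

((1, 0, 0, 0, 0); (1, 1, 1, 1, 1); (0, 2, 0, 1, 0); (0, 0, 0, 0, 3))


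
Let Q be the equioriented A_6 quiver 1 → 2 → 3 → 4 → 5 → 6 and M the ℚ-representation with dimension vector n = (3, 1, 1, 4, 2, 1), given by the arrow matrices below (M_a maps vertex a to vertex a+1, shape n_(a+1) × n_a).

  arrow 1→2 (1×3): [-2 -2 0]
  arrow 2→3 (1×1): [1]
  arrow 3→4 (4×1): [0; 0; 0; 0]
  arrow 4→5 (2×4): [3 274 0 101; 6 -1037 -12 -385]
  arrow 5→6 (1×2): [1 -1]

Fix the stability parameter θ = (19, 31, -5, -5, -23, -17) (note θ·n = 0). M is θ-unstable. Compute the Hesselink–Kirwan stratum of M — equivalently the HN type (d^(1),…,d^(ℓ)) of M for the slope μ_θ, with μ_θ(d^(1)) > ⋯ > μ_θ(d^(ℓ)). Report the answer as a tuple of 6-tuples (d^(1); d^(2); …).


Via rank(M_{q-1}∘⋯∘M_p): M ≅ I[1,1]^2, I[1,3], I[4,4]^2, I[4,5], I[4,6].
μ_θ-semistable layers: μ^(1)=19; μ^(2)=15; μ^(3)=-5; μ^(4)=-14; μ^(5)=-15

((2, 0, 0, 0, 0, 0); (1, 1, 1, 0, 0, 0); (0, 0, 0, 2, 0, 0); (0, 0, 0, 1, 1, 0); (0, 0, 0, 1, 1, 1))


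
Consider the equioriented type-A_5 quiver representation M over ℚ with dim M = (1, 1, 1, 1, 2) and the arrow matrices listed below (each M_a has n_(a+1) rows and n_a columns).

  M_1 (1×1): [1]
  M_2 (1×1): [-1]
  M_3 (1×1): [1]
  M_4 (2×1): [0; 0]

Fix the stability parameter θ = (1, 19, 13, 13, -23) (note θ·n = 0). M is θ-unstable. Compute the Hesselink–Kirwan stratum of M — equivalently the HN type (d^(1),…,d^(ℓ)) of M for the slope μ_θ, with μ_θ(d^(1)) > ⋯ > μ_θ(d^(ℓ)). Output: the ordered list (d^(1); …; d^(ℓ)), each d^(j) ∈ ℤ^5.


Barcode: M ≅ I[1,4], I[5,5]^2. HN layers by μ_θ (3 steps, strictly decreasing):
  μ^(1)=15; μ^(2)=1; μ^(3)=-23

((0, 1, 1, 1, 0); (1, 0, 0, 0, 0); (0, 0, 0, 0, 2))


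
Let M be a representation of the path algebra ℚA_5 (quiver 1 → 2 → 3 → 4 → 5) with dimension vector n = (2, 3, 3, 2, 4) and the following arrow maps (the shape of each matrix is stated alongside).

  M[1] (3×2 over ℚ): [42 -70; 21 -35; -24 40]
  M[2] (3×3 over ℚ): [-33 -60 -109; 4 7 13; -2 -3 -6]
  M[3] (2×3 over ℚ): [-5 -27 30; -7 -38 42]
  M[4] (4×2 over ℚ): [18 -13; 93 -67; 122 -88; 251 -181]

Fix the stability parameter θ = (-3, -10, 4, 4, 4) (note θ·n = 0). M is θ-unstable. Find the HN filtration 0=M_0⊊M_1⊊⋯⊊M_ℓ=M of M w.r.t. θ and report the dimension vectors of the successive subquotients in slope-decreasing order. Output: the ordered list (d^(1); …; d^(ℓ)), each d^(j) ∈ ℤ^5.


Barcode: M ≅ I[1,1], I[1,5], I[2,3], I[2,5], I[5,5]^2. HN layers by μ_θ (4 steps, strictly decreasing):
  μ^(1)=4; μ^(2)=-3; μ^(3)=-13/2; μ^(4)=-10

((0, 0, 3, 2, 4); (1, 0, 0, 0, 0); (1, 1, 0, 0, 0); (0, 2, 0, 0, 0))


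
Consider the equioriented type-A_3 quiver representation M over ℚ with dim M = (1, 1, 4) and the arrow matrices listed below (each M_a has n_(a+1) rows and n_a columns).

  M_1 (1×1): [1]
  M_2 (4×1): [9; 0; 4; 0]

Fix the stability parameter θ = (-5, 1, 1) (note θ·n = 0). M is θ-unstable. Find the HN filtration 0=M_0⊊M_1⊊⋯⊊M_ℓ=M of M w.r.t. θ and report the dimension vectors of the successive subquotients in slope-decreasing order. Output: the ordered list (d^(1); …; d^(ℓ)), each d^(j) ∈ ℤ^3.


Barcode: M ≅ I[1,3], I[3,3]^3. HN layers by μ_θ (2 steps, strictly decreasing):
  μ^(1)=1; μ^(2)=-5

((0, 1, 4); (1, 0, 0))


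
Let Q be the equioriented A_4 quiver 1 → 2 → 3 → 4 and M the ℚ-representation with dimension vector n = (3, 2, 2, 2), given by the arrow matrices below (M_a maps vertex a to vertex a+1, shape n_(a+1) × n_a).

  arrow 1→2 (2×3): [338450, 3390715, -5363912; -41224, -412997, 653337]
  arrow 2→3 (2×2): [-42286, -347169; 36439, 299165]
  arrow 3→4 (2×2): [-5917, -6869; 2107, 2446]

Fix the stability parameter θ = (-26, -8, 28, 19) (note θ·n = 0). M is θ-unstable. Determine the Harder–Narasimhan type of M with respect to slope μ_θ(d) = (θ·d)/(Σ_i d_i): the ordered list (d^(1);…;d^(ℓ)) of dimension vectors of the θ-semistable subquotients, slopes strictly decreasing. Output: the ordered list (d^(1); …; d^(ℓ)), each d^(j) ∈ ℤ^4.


Interval decomposition of M: I[1,1], I[1,4]^2.
HN type (ℓ=3): μ^(1)=47/2; μ^(2)=-8; μ^(3)=-26

((0, 0, 2, 2); (0, 2, 0, 0); (3, 0, 0, 0))


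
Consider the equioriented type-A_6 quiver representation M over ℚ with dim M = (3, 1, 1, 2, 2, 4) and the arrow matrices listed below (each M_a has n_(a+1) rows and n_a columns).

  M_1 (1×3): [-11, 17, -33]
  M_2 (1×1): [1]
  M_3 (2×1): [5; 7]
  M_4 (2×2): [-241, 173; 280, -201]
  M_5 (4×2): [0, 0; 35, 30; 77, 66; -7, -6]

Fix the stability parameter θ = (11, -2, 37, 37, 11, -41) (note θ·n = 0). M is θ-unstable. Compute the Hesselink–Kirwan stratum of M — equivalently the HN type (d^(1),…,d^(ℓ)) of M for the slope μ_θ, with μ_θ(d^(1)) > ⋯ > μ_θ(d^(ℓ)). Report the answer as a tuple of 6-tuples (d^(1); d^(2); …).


Via rank(M_{q-1}∘⋯∘M_p): M ≅ I[1,1]^2, I[1,5], I[4,6], I[6,6]^3.
μ_θ-semistable layers: μ^(1)=85/3; μ^(2)=11; μ^(3)=9/2; μ^(4)=7/3; μ^(5)=-41

((0, 0, 1, 1, 1, 0); (2, 0, 0, 0, 0, 0); (1, 1, 0, 0, 0, 0); (0, 0, 0, 1, 1, 1); (0, 0, 0, 0, 0, 3))


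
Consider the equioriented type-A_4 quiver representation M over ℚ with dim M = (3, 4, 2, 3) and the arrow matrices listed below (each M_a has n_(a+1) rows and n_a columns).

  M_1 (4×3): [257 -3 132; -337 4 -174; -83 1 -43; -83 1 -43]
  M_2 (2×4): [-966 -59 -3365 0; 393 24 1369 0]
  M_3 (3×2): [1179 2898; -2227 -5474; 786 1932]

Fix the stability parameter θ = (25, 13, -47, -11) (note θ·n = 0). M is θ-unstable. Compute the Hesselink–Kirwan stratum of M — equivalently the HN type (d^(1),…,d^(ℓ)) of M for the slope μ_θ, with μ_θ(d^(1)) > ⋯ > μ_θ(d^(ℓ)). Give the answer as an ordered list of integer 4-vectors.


Interval decomposition of M: I[1,2], I[1,3], I[1,4], I[2,2], I[4,4]^2.
HN type (ℓ=5): μ^(1)=19; μ^(2)=13; μ^(3)=-3; μ^(4)=-5; μ^(5)=-11

((1, 1, 0, 0); (0, 1, 0, 0); (1, 1, 1, 0); (1, 1, 1, 1); (0, 0, 0, 2))


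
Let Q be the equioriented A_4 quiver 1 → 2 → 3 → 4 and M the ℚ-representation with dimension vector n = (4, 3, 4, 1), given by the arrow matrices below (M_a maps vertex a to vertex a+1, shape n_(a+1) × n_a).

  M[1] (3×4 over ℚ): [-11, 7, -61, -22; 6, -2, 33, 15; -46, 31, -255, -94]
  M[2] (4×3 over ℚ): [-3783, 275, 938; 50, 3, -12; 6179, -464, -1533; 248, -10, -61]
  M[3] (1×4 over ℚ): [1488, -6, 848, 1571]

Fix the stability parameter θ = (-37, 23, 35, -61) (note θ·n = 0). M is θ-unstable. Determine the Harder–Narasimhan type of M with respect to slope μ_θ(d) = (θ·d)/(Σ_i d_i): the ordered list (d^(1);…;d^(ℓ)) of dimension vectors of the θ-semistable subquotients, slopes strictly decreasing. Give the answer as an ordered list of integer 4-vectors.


Barcode: M ≅ I[1,1], I[1,3]^2, I[1,4], I[3,3]. HN layers by μ_θ (4 steps, strictly decreasing):
  μ^(1)=35; μ^(2)=23; μ^(3)=-1; μ^(4)=-37

((0, 0, 3, 0); (0, 2, 0, 0); (0, 1, 1, 1); (4, 0, 0, 0))


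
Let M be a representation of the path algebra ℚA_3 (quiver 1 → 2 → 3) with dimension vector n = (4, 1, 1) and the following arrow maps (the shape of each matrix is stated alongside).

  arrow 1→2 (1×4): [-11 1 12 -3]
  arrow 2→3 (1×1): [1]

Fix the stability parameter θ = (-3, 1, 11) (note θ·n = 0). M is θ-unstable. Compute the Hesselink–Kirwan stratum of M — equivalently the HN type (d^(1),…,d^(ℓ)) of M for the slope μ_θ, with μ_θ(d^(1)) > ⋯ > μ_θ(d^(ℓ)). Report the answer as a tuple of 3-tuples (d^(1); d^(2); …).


Interval decomposition of M: I[1,1]^3, I[1,3].
HN type (ℓ=3): μ^(1)=11; μ^(2)=1; μ^(3)=-3

((0, 0, 1); (0, 1, 0); (4, 0, 0))


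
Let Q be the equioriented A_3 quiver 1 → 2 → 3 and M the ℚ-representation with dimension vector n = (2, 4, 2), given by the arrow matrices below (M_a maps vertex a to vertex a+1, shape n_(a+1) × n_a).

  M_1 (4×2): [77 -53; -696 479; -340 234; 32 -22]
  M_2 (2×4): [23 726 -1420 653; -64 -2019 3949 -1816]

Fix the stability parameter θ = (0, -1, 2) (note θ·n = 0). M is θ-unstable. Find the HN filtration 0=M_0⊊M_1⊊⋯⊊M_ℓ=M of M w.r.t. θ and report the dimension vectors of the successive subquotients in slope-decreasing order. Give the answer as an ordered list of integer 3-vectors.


Interval decomposition of M: I[1,3]^2, I[2,2]^2.
HN type (ℓ=3): μ^(1)=2; μ^(2)=-1/2; μ^(3)=-1

((0, 0, 2); (2, 2, 0); (0, 2, 0))


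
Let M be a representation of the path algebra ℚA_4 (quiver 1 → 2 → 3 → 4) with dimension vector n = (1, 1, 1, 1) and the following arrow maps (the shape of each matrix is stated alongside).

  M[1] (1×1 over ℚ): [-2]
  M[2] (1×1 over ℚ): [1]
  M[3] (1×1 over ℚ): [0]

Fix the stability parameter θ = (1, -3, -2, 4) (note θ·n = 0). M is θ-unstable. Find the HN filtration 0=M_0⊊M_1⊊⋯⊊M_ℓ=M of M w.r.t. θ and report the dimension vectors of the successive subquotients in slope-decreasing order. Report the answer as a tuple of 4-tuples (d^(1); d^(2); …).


Via rank(M_{q-1}∘⋯∘M_p): M ≅ I[1,3], I[4,4].
μ_θ-semistable layers: μ^(1)=4; μ^(2)=-4/3

((0, 0, 0, 1); (1, 1, 1, 0))


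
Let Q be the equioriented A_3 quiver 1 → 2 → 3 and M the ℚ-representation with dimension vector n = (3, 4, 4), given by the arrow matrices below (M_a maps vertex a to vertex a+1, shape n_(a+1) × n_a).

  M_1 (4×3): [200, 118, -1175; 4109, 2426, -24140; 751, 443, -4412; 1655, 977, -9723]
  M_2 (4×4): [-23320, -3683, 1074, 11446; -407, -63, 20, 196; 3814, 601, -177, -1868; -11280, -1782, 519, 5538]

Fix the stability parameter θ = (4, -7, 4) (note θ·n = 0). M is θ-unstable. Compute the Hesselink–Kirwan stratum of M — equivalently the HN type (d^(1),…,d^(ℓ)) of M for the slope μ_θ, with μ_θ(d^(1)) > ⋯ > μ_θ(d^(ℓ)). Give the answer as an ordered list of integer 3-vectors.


Via rank(M_{q-1}∘⋯∘M_p): M ≅ I[1,3]^3, I[2,2], I[3,3].
μ_θ-semistable layers: μ^(1)=4; μ^(2)=-3/2; μ^(3)=-7

((0, 0, 4); (3, 3, 0); (0, 1, 0))


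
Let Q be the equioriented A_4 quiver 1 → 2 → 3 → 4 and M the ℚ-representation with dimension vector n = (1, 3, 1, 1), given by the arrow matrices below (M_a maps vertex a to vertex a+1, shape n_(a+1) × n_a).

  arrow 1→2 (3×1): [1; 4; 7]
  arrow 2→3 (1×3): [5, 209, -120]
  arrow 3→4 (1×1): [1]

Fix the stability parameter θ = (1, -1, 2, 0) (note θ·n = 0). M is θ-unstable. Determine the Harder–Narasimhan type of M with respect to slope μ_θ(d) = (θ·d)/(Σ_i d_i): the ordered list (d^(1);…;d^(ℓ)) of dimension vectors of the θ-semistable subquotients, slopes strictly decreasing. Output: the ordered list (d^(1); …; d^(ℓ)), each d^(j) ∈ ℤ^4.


Barcode: M ≅ I[1,4], I[2,2]^2. HN layers by μ_θ (3 steps, strictly decreasing):
  μ^(1)=1; μ^(2)=0; μ^(3)=-1

((0, 0, 1, 1); (1, 1, 0, 0); (0, 2, 0, 0))


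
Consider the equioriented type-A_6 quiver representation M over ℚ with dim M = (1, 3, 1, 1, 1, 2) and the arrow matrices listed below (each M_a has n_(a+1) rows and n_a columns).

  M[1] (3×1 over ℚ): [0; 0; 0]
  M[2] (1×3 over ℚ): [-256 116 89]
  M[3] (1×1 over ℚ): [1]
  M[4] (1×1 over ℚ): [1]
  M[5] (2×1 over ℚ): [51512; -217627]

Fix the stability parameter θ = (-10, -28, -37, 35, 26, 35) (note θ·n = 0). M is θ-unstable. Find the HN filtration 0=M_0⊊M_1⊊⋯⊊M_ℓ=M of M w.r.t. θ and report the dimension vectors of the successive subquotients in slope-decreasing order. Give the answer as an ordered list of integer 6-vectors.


Barcode: M ≅ I[1,1], I[2,2]^2, I[2,6], I[6,6]. HN layers by μ_θ (5 steps, strictly decreasing):
  μ^(1)=35; μ^(2)=61/2; μ^(3)=-10; μ^(4)=-28; μ^(5)=-65/2

((0, 0, 0, 0, 0, 2); (0, 0, 0, 1, 1, 0); (1, 0, 0, 0, 0, 0); (0, 2, 0, 0, 0, 0); (0, 1, 1, 0, 0, 0))


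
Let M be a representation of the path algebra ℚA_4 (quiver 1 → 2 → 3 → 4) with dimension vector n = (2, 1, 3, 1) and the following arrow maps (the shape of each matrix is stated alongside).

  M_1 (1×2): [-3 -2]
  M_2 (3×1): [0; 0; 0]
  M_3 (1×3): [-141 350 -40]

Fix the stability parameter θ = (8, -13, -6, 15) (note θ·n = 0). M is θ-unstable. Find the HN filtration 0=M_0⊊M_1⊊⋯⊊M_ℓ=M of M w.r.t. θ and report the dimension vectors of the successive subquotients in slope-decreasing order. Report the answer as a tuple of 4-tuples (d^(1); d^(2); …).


Via rank(M_{q-1}∘⋯∘M_p): M ≅ I[1,1], I[1,2], I[3,3]^2, I[3,4].
μ_θ-semistable layers: μ^(1)=15; μ^(2)=8; μ^(3)=-5/2; μ^(4)=-6

((0, 0, 0, 1); (1, 0, 0, 0); (1, 1, 0, 0); (0, 0, 3, 0))


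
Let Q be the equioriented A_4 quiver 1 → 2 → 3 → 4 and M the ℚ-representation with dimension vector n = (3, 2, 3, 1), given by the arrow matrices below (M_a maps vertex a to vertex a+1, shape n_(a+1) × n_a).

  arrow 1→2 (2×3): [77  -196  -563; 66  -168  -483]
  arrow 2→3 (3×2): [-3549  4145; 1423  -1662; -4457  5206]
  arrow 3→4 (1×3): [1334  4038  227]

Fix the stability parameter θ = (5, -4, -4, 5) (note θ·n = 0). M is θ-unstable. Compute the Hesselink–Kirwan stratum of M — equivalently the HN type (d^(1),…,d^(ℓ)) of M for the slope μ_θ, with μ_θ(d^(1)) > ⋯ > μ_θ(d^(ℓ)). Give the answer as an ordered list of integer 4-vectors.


Interval decomposition of M: I[1,1], I[1,3], I[1,4], I[3,3].
HN type (ℓ=3): μ^(1)=5; μ^(2)=-1; μ^(3)=-4

((1, 0, 0, 1); (2, 2, 2, 0); (0, 0, 1, 0))


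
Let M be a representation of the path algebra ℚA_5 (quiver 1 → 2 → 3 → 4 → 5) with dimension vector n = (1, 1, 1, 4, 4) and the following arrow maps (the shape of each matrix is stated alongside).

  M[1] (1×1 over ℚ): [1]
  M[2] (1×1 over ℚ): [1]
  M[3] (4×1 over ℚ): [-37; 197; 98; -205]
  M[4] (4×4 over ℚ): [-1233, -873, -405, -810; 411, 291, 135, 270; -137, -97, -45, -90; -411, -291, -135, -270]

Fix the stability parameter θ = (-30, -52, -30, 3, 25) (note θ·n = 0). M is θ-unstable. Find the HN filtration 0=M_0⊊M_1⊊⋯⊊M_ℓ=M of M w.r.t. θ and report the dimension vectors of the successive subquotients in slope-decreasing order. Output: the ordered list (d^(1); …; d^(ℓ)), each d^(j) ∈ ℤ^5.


Via rank(M_{q-1}∘⋯∘M_p): M ≅ I[1,4], I[4,4]^2, I[4,5], I[5,5]^3.
μ_θ-semistable layers: μ^(1)=25; μ^(2)=3; μ^(3)=-30; μ^(4)=-41

((0, 0, 0, 0, 4); (0, 0, 0, 4, 0); (0, 0, 1, 0, 0); (1, 1, 0, 0, 0))


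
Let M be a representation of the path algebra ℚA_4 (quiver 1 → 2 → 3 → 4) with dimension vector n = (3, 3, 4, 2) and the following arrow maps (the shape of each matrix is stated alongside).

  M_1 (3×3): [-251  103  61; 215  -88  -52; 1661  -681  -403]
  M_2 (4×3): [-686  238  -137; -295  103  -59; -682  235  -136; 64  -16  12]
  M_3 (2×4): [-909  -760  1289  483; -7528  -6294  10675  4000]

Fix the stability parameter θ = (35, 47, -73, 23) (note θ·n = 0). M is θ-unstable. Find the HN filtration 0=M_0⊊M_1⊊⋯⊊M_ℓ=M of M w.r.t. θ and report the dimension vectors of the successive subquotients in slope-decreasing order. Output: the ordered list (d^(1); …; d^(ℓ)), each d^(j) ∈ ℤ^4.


Interval decomposition of M: I[1,1], I[1,4]^2, I[2,3], I[3,3].
HN type (ℓ=5): μ^(1)=35; μ^(2)=23; μ^(3)=3; μ^(4)=-13; μ^(5)=-73

((1, 0, 0, 0); (0, 0, 0, 2); (2, 2, 2, 0); (0, 1, 1, 0); (0, 0, 1, 0))


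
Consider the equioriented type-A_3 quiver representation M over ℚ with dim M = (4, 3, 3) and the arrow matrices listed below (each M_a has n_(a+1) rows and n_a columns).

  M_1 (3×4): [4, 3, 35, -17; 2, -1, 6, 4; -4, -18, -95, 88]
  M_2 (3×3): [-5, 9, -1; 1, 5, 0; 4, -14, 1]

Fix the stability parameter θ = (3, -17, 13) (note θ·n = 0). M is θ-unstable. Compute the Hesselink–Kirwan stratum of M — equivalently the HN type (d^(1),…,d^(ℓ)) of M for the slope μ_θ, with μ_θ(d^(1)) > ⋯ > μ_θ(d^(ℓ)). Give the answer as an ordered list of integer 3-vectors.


Barcode: M ≅ I[1,1], I[1,2], I[1,3]^2, I[3,3]. HN layers by μ_θ (3 steps, strictly decreasing):
  μ^(1)=13; μ^(2)=3; μ^(3)=-7

((0, 0, 3); (1, 0, 0); (3, 3, 0))


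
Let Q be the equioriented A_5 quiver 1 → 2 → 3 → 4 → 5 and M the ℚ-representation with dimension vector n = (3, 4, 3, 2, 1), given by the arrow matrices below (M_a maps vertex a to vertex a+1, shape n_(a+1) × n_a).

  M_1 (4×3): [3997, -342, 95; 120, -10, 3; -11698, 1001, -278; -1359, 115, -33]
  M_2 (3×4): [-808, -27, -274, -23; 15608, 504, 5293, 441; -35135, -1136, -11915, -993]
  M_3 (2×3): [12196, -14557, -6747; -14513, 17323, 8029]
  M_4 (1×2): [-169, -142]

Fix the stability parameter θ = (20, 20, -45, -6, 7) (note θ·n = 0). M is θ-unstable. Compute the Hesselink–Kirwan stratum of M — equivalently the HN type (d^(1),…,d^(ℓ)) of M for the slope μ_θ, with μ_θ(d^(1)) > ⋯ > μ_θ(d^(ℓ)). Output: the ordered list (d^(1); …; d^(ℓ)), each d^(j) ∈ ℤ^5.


Via rank(M_{q-1}∘⋯∘M_p): M ≅ I[1,2], I[1,4], I[1,5], I[2,3].
μ_θ-semistable layers: μ^(1)=20; μ^(2)=7; μ^(3)=-11/4; μ^(4)=-25/2

((1, 1, 0, 0, 0); (0, 0, 0, 0, 1); (2, 2, 2, 2, 0); (0, 1, 1, 0, 0))


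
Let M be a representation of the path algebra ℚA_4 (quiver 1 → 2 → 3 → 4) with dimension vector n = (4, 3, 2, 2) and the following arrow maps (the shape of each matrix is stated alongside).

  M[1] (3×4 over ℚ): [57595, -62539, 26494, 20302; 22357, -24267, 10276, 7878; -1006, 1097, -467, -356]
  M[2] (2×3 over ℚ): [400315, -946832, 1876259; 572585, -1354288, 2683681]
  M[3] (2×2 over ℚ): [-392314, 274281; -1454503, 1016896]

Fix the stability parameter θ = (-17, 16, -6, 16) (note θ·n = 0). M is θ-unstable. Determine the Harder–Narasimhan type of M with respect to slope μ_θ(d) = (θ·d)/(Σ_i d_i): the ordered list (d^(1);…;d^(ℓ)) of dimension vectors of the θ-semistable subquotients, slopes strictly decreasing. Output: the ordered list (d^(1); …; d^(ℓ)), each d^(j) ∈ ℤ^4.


Barcode: M ≅ I[1,1], I[1,2]^2, I[1,4], I[3,4]. HN layers by μ_θ (4 steps, strictly decreasing):
  μ^(1)=16; μ^(2)=5; μ^(3)=-6; μ^(4)=-17

((0, 2, 0, 2); (0, 1, 1, 0); (0, 0, 1, 0); (4, 0, 0, 0))


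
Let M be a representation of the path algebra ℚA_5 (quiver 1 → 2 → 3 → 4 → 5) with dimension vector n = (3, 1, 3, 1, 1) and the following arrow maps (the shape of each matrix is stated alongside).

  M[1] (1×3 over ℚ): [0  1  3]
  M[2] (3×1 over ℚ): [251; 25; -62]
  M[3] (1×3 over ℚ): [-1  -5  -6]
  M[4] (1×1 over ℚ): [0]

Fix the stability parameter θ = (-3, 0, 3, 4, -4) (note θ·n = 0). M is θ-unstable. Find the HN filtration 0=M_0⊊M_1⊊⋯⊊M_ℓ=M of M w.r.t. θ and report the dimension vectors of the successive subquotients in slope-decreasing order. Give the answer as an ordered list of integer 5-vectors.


Via rank(M_{q-1}∘⋯∘M_p): M ≅ I[1,1]^2, I[1,4], I[3,3]^2, I[5,5].
μ_θ-semistable layers: μ^(1)=4; μ^(2)=3; μ^(3)=0; μ^(4)=-3; μ^(5)=-4

((0, 0, 0, 1, 0); (0, 0, 3, 0, 0); (0, 1, 0, 0, 0); (3, 0, 0, 0, 0); (0, 0, 0, 0, 1))


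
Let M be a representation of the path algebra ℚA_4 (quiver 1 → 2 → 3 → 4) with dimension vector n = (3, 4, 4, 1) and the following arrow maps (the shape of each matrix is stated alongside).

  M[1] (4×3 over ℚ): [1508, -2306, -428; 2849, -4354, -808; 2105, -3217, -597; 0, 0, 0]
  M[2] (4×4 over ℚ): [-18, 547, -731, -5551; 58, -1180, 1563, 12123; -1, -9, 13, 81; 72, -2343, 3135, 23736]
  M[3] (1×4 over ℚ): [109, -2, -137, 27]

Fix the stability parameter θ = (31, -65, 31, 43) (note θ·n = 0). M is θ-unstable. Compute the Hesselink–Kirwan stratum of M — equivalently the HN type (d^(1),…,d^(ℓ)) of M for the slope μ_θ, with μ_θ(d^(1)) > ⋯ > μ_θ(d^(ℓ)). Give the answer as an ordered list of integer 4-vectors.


Barcode: M ≅ I[1,3]^2, I[1,4], I[2,3]. HN layers by μ_θ (4 steps, strictly decreasing):
  μ^(1)=43; μ^(2)=31; μ^(3)=-17; μ^(4)=-65

((0, 0, 0, 1); (0, 0, 4, 0); (3, 3, 0, 0); (0, 1, 0, 0))


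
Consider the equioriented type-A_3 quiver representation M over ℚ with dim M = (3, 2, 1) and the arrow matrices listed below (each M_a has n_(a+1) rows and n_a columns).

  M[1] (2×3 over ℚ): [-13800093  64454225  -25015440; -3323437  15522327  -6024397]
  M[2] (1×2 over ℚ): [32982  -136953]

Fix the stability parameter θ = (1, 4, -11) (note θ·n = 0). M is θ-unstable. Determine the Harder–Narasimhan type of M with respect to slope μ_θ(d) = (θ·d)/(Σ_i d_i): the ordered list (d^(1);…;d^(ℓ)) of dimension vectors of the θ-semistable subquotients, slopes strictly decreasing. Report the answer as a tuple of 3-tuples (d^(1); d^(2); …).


Via rank(M_{q-1}∘⋯∘M_p): M ≅ I[1,1], I[1,2], I[1,3].
μ_θ-semistable layers: μ^(1)=4; μ^(2)=1; μ^(3)=-2

((0, 1, 0); (2, 0, 0); (1, 1, 1))


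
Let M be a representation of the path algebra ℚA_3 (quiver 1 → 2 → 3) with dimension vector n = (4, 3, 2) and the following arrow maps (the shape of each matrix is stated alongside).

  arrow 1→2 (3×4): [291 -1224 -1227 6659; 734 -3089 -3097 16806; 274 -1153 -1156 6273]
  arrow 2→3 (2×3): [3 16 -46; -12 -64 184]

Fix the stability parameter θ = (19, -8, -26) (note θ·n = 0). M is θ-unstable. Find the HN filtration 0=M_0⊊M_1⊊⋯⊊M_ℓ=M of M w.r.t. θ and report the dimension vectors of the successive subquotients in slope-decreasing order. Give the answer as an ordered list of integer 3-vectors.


Via rank(M_{q-1}∘⋯∘M_p): M ≅ I[1,1], I[1,2]^2, I[1,3], I[3,3].
μ_θ-semistable layers: μ^(1)=19; μ^(2)=11/2; μ^(3)=-5; μ^(4)=-26

((1, 0, 0); (2, 2, 0); (1, 1, 1); (0, 0, 1))


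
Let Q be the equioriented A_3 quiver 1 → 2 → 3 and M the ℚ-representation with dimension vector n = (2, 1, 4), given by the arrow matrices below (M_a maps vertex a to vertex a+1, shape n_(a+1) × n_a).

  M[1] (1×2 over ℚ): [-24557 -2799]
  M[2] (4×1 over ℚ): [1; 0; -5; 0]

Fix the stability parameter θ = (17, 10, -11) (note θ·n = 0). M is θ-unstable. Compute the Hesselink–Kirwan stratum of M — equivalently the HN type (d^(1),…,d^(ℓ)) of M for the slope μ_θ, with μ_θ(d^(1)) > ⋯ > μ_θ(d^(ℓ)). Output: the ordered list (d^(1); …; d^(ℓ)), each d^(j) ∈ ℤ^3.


Via rank(M_{q-1}∘⋯∘M_p): M ≅ I[1,1], I[1,3], I[3,3]^3.
μ_θ-semistable layers: μ^(1)=17; μ^(2)=16/3; μ^(3)=-11

((1, 0, 0); (1, 1, 1); (0, 0, 3))


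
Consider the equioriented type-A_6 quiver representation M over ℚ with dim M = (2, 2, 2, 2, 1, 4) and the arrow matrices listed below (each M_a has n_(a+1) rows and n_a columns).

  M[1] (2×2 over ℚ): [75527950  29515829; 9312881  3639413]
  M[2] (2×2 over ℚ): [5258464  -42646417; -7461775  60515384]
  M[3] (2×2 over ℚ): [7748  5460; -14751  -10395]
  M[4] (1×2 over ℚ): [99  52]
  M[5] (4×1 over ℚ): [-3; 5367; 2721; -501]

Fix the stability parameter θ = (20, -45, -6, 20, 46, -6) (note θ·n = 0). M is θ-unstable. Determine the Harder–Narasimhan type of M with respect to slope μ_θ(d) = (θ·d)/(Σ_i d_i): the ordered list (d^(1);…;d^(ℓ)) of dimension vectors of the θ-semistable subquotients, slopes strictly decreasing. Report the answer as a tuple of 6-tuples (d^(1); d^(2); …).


Barcode: M ≅ I[1,3], I[1,4], I[4,6], I[6,6]^3. HN layers by μ_θ (3 steps, strictly decreasing):
  μ^(1)=20; μ^(2)=-6; μ^(3)=-25/2

((0, 0, 0, 2, 1, 1); (0, 0, 2, 0, 0, 3); (2, 2, 0, 0, 0, 0))


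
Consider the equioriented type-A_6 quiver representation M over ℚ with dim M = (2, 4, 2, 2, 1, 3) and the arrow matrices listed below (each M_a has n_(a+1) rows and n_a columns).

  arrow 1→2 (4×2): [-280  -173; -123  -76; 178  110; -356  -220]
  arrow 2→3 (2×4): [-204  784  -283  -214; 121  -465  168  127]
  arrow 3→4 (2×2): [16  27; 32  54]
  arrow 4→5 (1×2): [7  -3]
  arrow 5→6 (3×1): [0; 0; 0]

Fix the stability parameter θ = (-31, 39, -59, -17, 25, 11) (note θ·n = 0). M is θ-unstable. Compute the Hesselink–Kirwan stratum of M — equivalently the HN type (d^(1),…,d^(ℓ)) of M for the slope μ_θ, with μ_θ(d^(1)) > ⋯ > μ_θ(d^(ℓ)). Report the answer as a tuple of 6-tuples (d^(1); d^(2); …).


Barcode: M ≅ I[1,2], I[1,5], I[2,2], I[2,3], I[4,4], I[6,6]^3. HN layers by μ_θ (7 steps, strictly decreasing):
  μ^(1)=39; μ^(2)=25; μ^(3)=11; μ^(4)=-10; μ^(5)=-37/3; μ^(6)=-17; μ^(7)=-31

((0, 2, 0, 0, 0, 0); (0, 0, 0, 0, 1, 0); (0, 0, 0, 0, 0, 3); (0, 1, 1, 0, 0, 0); (0, 1, 1, 1, 0, 0); (0, 0, 0, 1, 0, 0); (2, 0, 0, 0, 0, 0))


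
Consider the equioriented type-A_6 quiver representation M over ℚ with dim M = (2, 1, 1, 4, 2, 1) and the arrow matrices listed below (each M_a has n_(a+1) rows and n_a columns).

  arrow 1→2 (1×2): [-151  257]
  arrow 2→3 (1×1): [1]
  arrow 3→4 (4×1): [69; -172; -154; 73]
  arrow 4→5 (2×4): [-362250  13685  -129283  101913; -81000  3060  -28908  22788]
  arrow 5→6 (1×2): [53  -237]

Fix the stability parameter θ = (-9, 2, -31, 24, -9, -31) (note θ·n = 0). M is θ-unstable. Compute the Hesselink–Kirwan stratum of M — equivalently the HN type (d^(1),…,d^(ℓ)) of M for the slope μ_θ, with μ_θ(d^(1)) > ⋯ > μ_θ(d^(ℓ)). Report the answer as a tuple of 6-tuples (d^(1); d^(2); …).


Interval decomposition of M: I[1,1], I[1,6], I[4,4]^3, I[5,5].
HN type (ℓ=4): μ^(1)=24; μ^(2)=-16/3; μ^(3)=-9; μ^(4)=-38/3

((0, 0, 0, 3, 0, 0); (0, 0, 0, 1, 1, 1); (1, 0, 0, 0, 1, 0); (1, 1, 1, 0, 0, 0))


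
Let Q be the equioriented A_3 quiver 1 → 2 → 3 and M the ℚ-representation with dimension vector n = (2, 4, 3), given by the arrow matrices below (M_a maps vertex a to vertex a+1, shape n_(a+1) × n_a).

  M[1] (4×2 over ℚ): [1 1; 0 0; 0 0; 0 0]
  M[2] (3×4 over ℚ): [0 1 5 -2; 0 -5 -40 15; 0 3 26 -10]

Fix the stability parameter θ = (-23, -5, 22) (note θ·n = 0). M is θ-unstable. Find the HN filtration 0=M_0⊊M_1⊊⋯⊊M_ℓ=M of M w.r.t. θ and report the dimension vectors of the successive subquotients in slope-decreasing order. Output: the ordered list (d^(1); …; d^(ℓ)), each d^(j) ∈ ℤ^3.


Via rank(M_{q-1}∘⋯∘M_p): M ≅ I[1,1], I[1,2], I[2,3]^3.
μ_θ-semistable layers: μ^(1)=22; μ^(2)=-5; μ^(3)=-23

((0, 0, 3); (0, 4, 0); (2, 0, 0))


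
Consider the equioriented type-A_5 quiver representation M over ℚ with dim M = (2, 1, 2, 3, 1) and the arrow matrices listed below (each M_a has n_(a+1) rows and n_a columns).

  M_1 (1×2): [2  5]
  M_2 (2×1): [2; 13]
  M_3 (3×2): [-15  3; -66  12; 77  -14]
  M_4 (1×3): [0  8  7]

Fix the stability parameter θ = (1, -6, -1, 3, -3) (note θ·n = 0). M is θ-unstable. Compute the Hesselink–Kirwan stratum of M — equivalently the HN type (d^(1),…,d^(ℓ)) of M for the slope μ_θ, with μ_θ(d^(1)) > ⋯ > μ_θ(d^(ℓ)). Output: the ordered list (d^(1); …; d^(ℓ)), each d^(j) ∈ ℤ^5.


Interval decomposition of M: I[1,1], I[1,5], I[3,4], I[4,4].
HN type (ℓ=5): μ^(1)=3; μ^(2)=1; μ^(3)=0; μ^(4)=-1; μ^(5)=-5/2

((0, 0, 0, 2, 0); (1, 0, 0, 0, 0); (0, 0, 0, 1, 1); (0, 0, 2, 0, 0); (1, 1, 0, 0, 0))


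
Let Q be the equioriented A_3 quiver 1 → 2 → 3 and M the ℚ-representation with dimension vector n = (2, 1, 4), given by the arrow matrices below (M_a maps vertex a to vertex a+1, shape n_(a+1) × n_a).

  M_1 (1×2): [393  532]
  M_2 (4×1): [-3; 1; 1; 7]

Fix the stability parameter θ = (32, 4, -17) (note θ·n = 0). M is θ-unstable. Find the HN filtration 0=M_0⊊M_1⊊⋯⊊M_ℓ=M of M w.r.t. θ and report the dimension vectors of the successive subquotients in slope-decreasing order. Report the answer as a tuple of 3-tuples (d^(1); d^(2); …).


Via rank(M_{q-1}∘⋯∘M_p): M ≅ I[1,1], I[1,3], I[3,3]^3.
μ_θ-semistable layers: μ^(1)=32; μ^(2)=19/3; μ^(3)=-17

((1, 0, 0); (1, 1, 1); (0, 0, 3))
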